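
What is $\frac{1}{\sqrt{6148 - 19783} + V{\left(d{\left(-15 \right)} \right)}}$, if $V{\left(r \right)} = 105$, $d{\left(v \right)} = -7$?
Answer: $\frac{7}{1644} - \frac{i \sqrt{1515}}{8220} \approx 0.0042579 - 0.0047352 i$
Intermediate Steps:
$\frac{1}{\sqrt{6148 - 19783} + V{\left(d{\left(-15 \right)} \right)}} = \frac{1}{\sqrt{6148 - 19783} + 105} = \frac{1}{\sqrt{-13635} + 105} = \frac{1}{3 i \sqrt{1515} + 105} = \frac{1}{105 + 3 i \sqrt{1515}}$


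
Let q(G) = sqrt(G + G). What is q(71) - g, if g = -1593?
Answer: 1593 + sqrt(142) ≈ 1604.9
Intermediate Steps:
q(G) = sqrt(2)*sqrt(G) (q(G) = sqrt(2*G) = sqrt(2)*sqrt(G))
q(71) - g = sqrt(2)*sqrt(71) - 1*(-1593) = sqrt(142) + 1593 = 1593 + sqrt(142)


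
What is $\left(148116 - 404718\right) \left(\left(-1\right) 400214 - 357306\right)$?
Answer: $194381147040$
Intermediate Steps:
$\left(148116 - 404718\right) \left(\left(-1\right) 400214 - 357306\right) = - 256602 \left(-400214 - 357306\right) = \left(-256602\right) \left(-757520\right) = 194381147040$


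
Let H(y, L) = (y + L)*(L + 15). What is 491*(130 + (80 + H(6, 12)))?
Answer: 341736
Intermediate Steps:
H(y, L) = (15 + L)*(L + y) (H(y, L) = (L + y)*(15 + L) = (15 + L)*(L + y))
491*(130 + (80 + H(6, 12))) = 491*(130 + (80 + (12² + 15*12 + 15*6 + 12*6))) = 491*(130 + (80 + (144 + 180 + 90 + 72))) = 491*(130 + (80 + 486)) = 491*(130 + 566) = 491*696 = 341736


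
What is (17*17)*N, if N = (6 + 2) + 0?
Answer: 2312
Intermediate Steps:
N = 8 (N = 8 + 0 = 8)
(17*17)*N = (17*17)*8 = 289*8 = 2312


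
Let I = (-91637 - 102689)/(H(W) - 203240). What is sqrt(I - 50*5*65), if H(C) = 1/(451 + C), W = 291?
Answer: I*sqrt(369533647025507246782)/150804079 ≈ 127.47*I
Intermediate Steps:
I = 144189892/150804079 (I = (-91637 - 102689)/(1/(451 + 291) - 203240) = -194326/(1/742 - 203240) = -194326/(-150804079/742) = -194326*(-742/150804079) = 144189892/150804079 ≈ 0.95614)
sqrt(I - 50*5*65) = sqrt(144189892/150804079 - 50*5*65) = sqrt(144189892/150804079 - 250*65) = sqrt(144189892/150804079 - 16250) = sqrt(-2450422093858/150804079) = I*sqrt(369533647025507246782)/150804079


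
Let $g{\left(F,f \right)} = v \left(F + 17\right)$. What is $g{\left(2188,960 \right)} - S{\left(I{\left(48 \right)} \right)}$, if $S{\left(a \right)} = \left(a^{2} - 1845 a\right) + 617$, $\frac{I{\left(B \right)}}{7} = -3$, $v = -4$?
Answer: $-48623$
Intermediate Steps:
$I{\left(B \right)} = -21$ ($I{\left(B \right)} = 7 \left(-3\right) = -21$)
$g{\left(F,f \right)} = -68 - 4 F$ ($g{\left(F,f \right)} = - 4 \left(F + 17\right) = - 4 \left(17 + F\right) = -68 - 4 F$)
$S{\left(a \right)} = 617 + a^{2} - 1845 a$
$g{\left(2188,960 \right)} - S{\left(I{\left(48 \right)} \right)} = \left(-68 - 8752\right) - \left(617 + \left(-21\right)^{2} - -38745\right) = \left(-68 - 8752\right) - \left(617 + 441 + 38745\right) = -8820 - 39803 = -48623$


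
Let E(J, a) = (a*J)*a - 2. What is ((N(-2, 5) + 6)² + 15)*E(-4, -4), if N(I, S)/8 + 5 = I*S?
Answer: -858726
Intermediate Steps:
N(I, S) = -40 + 8*I*S (N(I, S) = -40 + 8*(I*S) = -40 + 8*I*S)
E(J, a) = -2 + J*a² (E(J, a) = (J*a)*a - 2 = J*a² - 2 = -2 + J*a²)
((N(-2, 5) + 6)² + 15)*E(-4, -4) = (((-40 + 8*(-2)*5) + 6)² + 15)*(-2 - 4*(-4)²) = (((-40 - 80) + 6)² + 15)*(-2 - 4*16) = ((-120 + 6)² + 15)*(-2 - 64) = ((-114)² + 15)*(-66) = (12996 + 15)*(-66) = 13011*(-66) = -858726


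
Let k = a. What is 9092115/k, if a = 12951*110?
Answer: 202047/31658 ≈ 6.3822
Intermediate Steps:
a = 1424610
k = 1424610
9092115/k = 9092115/1424610 = 9092115*(1/1424610) = 202047/31658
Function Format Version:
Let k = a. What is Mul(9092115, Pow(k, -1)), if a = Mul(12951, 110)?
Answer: Rational(202047, 31658) ≈ 6.3822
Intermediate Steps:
a = 1424610
k = 1424610
Mul(9092115, Pow(k, -1)) = Mul(9092115, Pow(1424610, -1)) = Mul(9092115, Rational(1, 1424610)) = Rational(202047, 31658)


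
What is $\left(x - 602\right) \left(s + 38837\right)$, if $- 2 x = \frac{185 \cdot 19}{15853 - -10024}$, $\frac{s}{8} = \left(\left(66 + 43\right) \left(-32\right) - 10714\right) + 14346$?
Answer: $- \frac{1246034166347}{51754} \approx -2.4076 \cdot 10^{7}$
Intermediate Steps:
$s = 1152$ ($s = 8 \left(\left(\left(66 + 43\right) \left(-32\right) - 10714\right) + 14346\right) = 8 \left(\left(109 \left(-32\right) - 10714\right) + 14346\right) = 8 \left(\left(-3488 - 10714\right) + 14346\right) = 8 \left(-14202 + 14346\right) = 8 \cdot 144 = 1152$)
$x = - \frac{3515}{51754}$ ($x = - \frac{185 \cdot 19 \frac{1}{15853 - -10024}}{2} = - \frac{3515 \frac{1}{15853 + 10024}}{2} = - \frac{3515 \cdot \frac{1}{25877}}{2} = \left(- \frac{1}{2}\right) \frac{3515}{25877} = - \frac{3515}{51754} \approx -0.067917$)
$\left(x - 602\right) \left(s + 38837\right) = \left(- \frac{3515}{51754} - 602\right) \left(1152 + 38837\right) = \left(- \frac{3515}{51754} + \left(\left(-12547 - 2317\right) + 14262\right)\right) 39989 = \left(- \frac{3515}{51754} + \left(-14864 + 14262\right)\right) 39989 = \left(- \frac{3515}{51754} - 602\right) 39989 = \left(- \frac{31159423}{51754}\right) 39989 = - \frac{1246034166347}{51754}$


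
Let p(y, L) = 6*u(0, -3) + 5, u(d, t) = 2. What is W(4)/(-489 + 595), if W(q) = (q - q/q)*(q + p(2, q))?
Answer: 63/106 ≈ 0.59434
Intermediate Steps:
p(y, L) = 17 (p(y, L) = 6*2 + 5 = 12 + 5 = 17)
W(q) = (-1 + q)*(17 + q) (W(q) = (q - q/q)*(q + 17) = (q - 1*1)*(17 + q) = (q - 1)*(17 + q) = (-1 + q)*(17 + q))
W(4)/(-489 + 595) = (-17 + 4² + 16*4)/(-489 + 595) = (-17 + 16 + 64)/106 = (1/106)*63 = 63/106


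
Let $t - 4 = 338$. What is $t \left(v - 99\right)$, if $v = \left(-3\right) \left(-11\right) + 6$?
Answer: $-20520$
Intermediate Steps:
$v = 39$ ($v = 33 + 6 = 39$)
$t = 342$ ($t = 4 + 338 = 342$)
$t \left(v - 99\right) = 342 \left(39 - 99\right) = 342 \left(-60\right) = -20520$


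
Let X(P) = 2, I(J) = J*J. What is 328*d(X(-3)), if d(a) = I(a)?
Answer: 1312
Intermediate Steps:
I(J) = J²
d(a) = a²
328*d(X(-3)) = 328*2² = 328*4 = 1312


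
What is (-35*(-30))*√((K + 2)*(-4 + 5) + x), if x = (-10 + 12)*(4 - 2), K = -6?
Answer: 0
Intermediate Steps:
x = 4 (x = 2*2 = 4)
(-35*(-30))*√((K + 2)*(-4 + 5) + x) = (-35*(-30))*√((-6 + 2)*(-4 + 5) + 4) = 1050*√(-4*1 + 4) = 1050*√(-4 + 4) = 1050*√0 = 1050*0 = 0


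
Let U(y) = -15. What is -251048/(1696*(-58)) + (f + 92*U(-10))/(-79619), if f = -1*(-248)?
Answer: 2512442911/978995224 ≈ 2.5663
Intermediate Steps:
f = 248
-251048/(1696*(-58)) + (f + 92*U(-10))/(-79619) = -251048/(1696*(-58)) + (248 + 92*(-15))/(-79619) = -251048/(-98368) + (248 - 1380)*(-1/79619) = -251048*(-1/98368) - 1132*(-1/79619) = 31381/12296 + 1132/79619 = 2512442911/978995224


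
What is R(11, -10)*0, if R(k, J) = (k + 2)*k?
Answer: 0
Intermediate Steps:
R(k, J) = k*(2 + k) (R(k, J) = (2 + k)*k = k*(2 + k))
R(11, -10)*0 = (11*(2 + 11))*0 = (11*13)*0 = 143*0 = 0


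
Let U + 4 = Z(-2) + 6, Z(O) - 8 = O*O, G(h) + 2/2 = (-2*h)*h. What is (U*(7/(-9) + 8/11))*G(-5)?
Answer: 1190/33 ≈ 36.061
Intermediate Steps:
G(h) = -1 - 2*h² (G(h) = -1 + (-2*h)*h = -1 - 2*h²)
Z(O) = 8 + O² (Z(O) = 8 + O*O = 8 + O²)
U = 14 (U = -4 + ((8 + (-2)²) + 6) = -4 + ((8 + 4) + 6) = -4 + (12 + 6) = -4 + 18 = 14)
(U*(7/(-9) + 8/11))*G(-5) = (14*(7/(-9) + 8/11))*(-1 - 2*(-5)²) = (14*(7*(-⅑) + 8*(1/11)))*(-1 - 2*25) = (14*(-7/9 + 8/11))*(-1 - 50) = (14*(-5/99))*(-51) = -70/99*(-51) = 1190/33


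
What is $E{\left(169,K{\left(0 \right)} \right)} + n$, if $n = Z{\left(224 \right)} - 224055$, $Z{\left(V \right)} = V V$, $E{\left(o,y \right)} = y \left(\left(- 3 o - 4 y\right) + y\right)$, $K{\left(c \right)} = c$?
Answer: $-173879$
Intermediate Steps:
$E{\left(o,y \right)} = y \left(- 3 o - 3 y\right)$ ($E{\left(o,y \right)} = y \left(\left(- 4 y - 3 o\right) + y\right) = y \left(- 3 o - 3 y\right)$)
$Z{\left(V \right)} = V^{2}$
$n = -173879$ ($n = 224^{2} - 224055 = 50176 - 224055 = -173879$)
$E{\left(169,K{\left(0 \right)} \right)} + n = \left(-3\right) 0 \left(169 + 0\right) - 173879 = \left(-3\right) 0 \cdot 169 - 173879 = 0 - 173879 = -173879$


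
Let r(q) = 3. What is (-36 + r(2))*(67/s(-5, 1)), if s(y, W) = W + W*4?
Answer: -2211/5 ≈ -442.20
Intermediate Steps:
s(y, W) = 5*W (s(y, W) = W + 4*W = 5*W)
(-36 + r(2))*(67/s(-5, 1)) = (-36 + 3)*(67/((5*1))) = -2211/5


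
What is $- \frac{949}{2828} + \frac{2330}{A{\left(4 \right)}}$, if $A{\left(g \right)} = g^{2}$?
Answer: $\frac{821757}{5656} \approx 145.29$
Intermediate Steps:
$- \frac{949}{2828} + \frac{2330}{A{\left(4 \right)}} = - \frac{949}{2828} + \frac{2330}{4^{2}} = \left(-949\right) \frac{1}{2828} + \frac{2330}{16} = - \frac{949}{2828} + 2330 \cdot \frac{1}{16} = - \frac{949}{2828} + \frac{1165}{8} = \frac{821757}{5656}$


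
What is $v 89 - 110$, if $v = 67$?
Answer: $5853$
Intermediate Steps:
$v 89 - 110 = 67 \cdot 89 - 110 = 5963 - 110 = 5853$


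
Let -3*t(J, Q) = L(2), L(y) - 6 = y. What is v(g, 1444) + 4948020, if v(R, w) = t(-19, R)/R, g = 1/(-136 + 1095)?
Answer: 14836388/3 ≈ 4.9455e+6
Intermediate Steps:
L(y) = 6 + y
t(J, Q) = -8/3 (t(J, Q) = -(6 + 2)/3 = -1/3*8 = -8/3)
g = 1/959 ≈ 0.0010428
v(R, w) = -8/(3*R)
v(g, 1444) + 4948020 = -8/(3*1/959) + 4948020 = -8/3*959 + 4948020 = -7672/3 + 4948020 = 14836388/3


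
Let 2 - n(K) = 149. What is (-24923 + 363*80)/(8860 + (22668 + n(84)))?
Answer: 4117/31381 ≈ 0.13119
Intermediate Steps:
n(K) = -147 (n(K) = 2 - 1*149 = 2 - 149 = -147)
(-24923 + 363*80)/(8860 + (22668 + n(84))) = (-24923 + 363*80)/(8860 + (22668 - 147)) = (-24923 + 29040)/(8860 + 22521) = 4117/31381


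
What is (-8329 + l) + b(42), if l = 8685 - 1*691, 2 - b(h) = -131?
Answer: -202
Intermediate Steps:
b(h) = 133 (b(h) = 2 - 1*(-131) = 2 + 131 = 133)
l = 7994 (l = 8685 - 691 = 7994)
(-8329 + l) + b(42) = (-8329 + 7994) + 133 = -335 + 133 = -202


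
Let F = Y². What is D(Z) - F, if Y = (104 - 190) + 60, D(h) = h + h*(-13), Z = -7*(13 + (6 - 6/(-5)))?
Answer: 5104/5 ≈ 1020.8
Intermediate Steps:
Z = -707/5 (Z = -7*(13 + (6 - 6*(-1)/5)) = -7*(13 + (6 - 1*(-6/5))) = -7*(13 + (6 + 6/5)) = -7*(13 + 36/5) = -7*101/5 = -707/5 ≈ -141.40)
D(h) = -12*h (D(h) = h - 13*h = -12*h)
Y = -26 (Y = -86 + 60 = -26)
F = 676 (F = (-26)² = 676)
D(Z) - F = -12*(-707/5) - 1*676 = 8484/5 - 676 = 5104/5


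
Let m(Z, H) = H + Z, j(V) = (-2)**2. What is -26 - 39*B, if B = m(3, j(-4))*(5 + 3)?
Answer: -2210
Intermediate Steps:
j(V) = 4
B = 56 (B = (4 + 3)*(5 + 3) = 7*8 = 56)
-26 - 39*B = -26 - 39*56 = -26 - 2184 = -2210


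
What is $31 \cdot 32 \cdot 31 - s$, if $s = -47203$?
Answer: $77955$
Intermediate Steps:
$31 \cdot 32 \cdot 31 - s = 31 \cdot 32 \cdot 31 - -47203 = 992 \cdot 31 + 47203 = 30752 + 47203 = 77955$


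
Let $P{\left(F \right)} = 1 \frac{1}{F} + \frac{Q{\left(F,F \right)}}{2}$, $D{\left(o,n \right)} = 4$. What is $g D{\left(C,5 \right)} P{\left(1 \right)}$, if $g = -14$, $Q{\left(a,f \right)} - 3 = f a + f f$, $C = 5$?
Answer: $-196$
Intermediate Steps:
$Q{\left(a,f \right)} = 3 + f^{2} + a f$ ($Q{\left(a,f \right)} = 3 + \left(f a + f f\right) = 3 + \left(a f + f^{2}\right) = 3 + \left(f^{2} + a f\right) = 3 + f^{2} + a f$)
$P{\left(F \right)} = \frac{3}{2} + \frac{1}{F} + F^{2}$ ($P{\left(F \right)} = 1 \frac{1}{F} + \frac{3 + F^{2} + F F}{2} = \frac{1}{F} + \left(3 + F^{2} + F^{2}\right) \frac{1}{2} = \frac{1}{F} + \left(3 + 2 F^{2}\right) \frac{1}{2} = \frac{1}{F} + \left(\frac{3}{2} + F^{2}\right) = \frac{3}{2} + \frac{1}{F} + F^{2}$)
$g D{\left(C,5 \right)} P{\left(1 \right)} = \left(-14\right) 4 \left(\frac{3}{2} + 1^{-1} + 1^{2}\right) = - 56 \left(\frac{3}{2} + 1 + 1\right) = \left(-56\right) \frac{7}{2} = -196$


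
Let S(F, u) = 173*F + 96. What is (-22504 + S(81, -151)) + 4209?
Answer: -4186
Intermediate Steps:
S(F, u) = 96 + 173*F
(-22504 + S(81, -151)) + 4209 = (-22504 + (96 + 173*81)) + 4209 = (-22504 + (96 + 14013)) + 4209 = (-22504 + 14109) + 4209 = -8395 + 4209 = -4186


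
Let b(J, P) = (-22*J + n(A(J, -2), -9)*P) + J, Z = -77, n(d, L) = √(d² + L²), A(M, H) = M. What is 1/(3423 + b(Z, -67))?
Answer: -504/157729 - 67*√6010/1577290 ≈ -0.0064884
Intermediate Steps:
n(d, L) = √(L² + d²)
b(J, P) = -21*J + P*√(81 + J²) (b(J, P) = (-22*J + √((-9)² + J²)*P) + J = (-22*J + √(81 + J²)*P) + J = (-22*J + P*√(81 + J²)) + J = -21*J + P*√(81 + J²))
1/(3423 + b(Z, -67)) = 1/(3423 + (-21*(-77) - 67*√(81 + (-77)²))) = 1/(3423 + (1617 - 67*√(81 + 5929))) = 1/(3423 + (1617 - 67*√6010)) = 1/(5040 - 67*√6010)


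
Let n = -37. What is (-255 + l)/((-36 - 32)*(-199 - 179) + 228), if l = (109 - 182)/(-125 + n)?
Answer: -41237/4200984 ≈ -0.0098160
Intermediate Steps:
l = 73/162 (l = (109 - 182)/(-125 - 37) = -73/(-162) = -73*(-1/162) = 73/162 ≈ 0.45062)
(-255 + l)/((-36 - 32)*(-199 - 179) + 228) = (-255 + 73/162)/((-36 - 32)*(-199 - 179) + 228) = -41237/(162*(-68*(-378) + 228)) = -41237/(162*(25704 + 228)) = -41237/162/25932 = -41237/162*1/25932 = -41237/4200984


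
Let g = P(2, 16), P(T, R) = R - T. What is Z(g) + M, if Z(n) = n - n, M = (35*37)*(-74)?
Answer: -95830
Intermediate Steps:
g = 14 (g = 16 - 1*2 = 16 - 2 = 14)
M = -95830 (M = 1295*(-74) = -95830)
Z(n) = 0
Z(g) + M = 0 - 95830 = -95830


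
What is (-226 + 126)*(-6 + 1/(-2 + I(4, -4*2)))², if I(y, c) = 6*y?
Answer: -429025/121 ≈ -3545.7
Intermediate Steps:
(-226 + 126)*(-6 + 1/(-2 + I(4, -4*2)))² = (-226 + 126)*(-6 + 1/(-2 + 6*4))² = -100*(-6 + 1/(-2 + 24))² = -100*(-6 + 1/22)² = -100*(-131/22)² = -100*17161/484 = -429025/121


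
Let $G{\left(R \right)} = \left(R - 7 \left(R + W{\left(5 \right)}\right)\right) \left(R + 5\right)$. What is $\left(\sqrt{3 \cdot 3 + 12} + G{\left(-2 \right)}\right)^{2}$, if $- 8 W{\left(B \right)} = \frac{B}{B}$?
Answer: $\frac{96825}{64} + \frac{309 \sqrt{21}}{4} \approx 1866.9$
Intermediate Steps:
$W{\left(B \right)} = - \frac{1}{8}$ ($W{\left(B \right)} = - \frac{B \frac{1}{B}}{8} = \left(- \frac{1}{8}\right) 1 = - \frac{1}{8}$)
$G{\left(R \right)} = \left(5 + R\right) \left(\frac{7}{8} - 6 R\right)$ ($G{\left(R \right)} = \left(R - 7 \left(R - \frac{1}{8}\right)\right) \left(R + 5\right) = \left(R - 7 \left(- \frac{1}{8} + R\right)\right) \left(5 + R\right) = \left(R - \left(- \frac{7}{8} + 7 R\right)\right) \left(5 + R\right) = \left(\frac{7}{8} - 6 R\right) \left(5 + R\right) = \left(5 + R\right) \left(\frac{7}{8} - 6 R\right)$)
$\left(\sqrt{3 \cdot 3 + 12} + G{\left(-2 \right)}\right)^{2} = \left(\sqrt{3 \cdot 3 + 12} - \left(- \frac{501}{8} + 24\right)\right)^{2} = \left(\sqrt{9 + 12} + \left(\frac{35}{8} - 24 + \frac{233}{4}\right)\right)^{2} = \left(\sqrt{21} + \left(\frac{35}{8} - 24 + \frac{233}{4}\right)\right)^{2} = \left(\sqrt{21} + \frac{309}{8}\right)^{2} = \left(\frac{309}{8} + \sqrt{21}\right)^{2}$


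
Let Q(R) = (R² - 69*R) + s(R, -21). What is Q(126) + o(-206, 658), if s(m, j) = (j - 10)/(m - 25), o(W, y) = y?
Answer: 791809/101 ≈ 7839.7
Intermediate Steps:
s(m, j) = (-10 + j)/(-25 + m)
Q(R) = R² - 69*R - 31/(-25 + R) (Q(R) = (R² - 69*R) + (-10 - 21)/(-25 + R) = (R² - 69*R) - 31/(-25 + R) = R² - 69*R - 31/(-25 + R))
Q(126) + o(-206, 658) = (-31 + 126*(-69 + 126)*(-25 + 126))/(-25 + 126) + 658 = (-31 + 126*57*101)/101 + 658 = (-31 + 725382)/101 + 658 = (1/101)*725351 + 658 = 725351/101 + 658 = 791809/101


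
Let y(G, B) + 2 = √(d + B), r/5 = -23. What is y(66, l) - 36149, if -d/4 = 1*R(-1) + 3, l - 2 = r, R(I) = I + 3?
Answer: -36151 + I*√133 ≈ -36151.0 + 11.533*I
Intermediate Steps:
r = -115 (r = 5*(-23) = -115)
R(I) = 3 + I
l = -113 (l = 2 - 115 = -113)
d = -20 (d = -4*(1*(3 - 1) + 3) = -4*(1*2 + 3) = -4*(2 + 3) = -4*5 = -20)
y(G, B) = -2 + √(-20 + B)
y(66, l) - 36149 = (-2 + √(-20 - 113)) - 36149 = (-2 + √(-133)) - 36149 = (-2 + I*√133) - 36149 = -36151 + I*√133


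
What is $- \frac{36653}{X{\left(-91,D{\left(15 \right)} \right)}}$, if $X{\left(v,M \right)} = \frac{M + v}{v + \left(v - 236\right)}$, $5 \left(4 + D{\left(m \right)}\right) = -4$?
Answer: $- \frac{76604770}{479} \approx -1.5993 \cdot 10^{5}$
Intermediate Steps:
$D{\left(m \right)} = - \frac{24}{5}$ ($D{\left(m \right)} = -4 + \frac{1}{5} \left(-4\right) = -4 - \frac{4}{5} = - \frac{24}{5}$)
$X{\left(v,M \right)} = \frac{M + v}{-236 + 2 v}$ ($X{\left(v,M \right)} = \frac{M + v}{v + \left(-236 + v\right)} = \frac{M + v}{-236 + 2 v}$)
$- \frac{36653}{X{\left(-91,D{\left(15 \right)} \right)}} = - \frac{36653}{\frac{1}{2} \frac{1}{-118 - 91} \left(- \frac{24}{5} - 91\right)} = - \frac{36653}{\frac{1}{2} \frac{1}{-209} \left(- \frac{479}{5}\right)} = - \frac{36653}{\frac{1}{2} \left(- \frac{1}{209}\right) \left(- \frac{479}{5}\right)} = - \frac{36653}{\frac{479}{2090}} = \left(-36653\right) \frac{2090}{479} = - \frac{76604770}{479}$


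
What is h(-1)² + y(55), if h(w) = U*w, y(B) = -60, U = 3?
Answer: -51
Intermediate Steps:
h(w) = 3*w
h(-1)² + y(55) = (3*(-1))² - 60 = (-3)² - 60 = 9 - 60 = -51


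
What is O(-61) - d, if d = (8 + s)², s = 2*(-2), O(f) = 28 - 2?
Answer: 10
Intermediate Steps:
O(f) = 26
s = -4
d = 16 (d = (8 - 4)² = 4² = 16)
O(-61) - d = 26 - 1*16 = 26 - 16 = 10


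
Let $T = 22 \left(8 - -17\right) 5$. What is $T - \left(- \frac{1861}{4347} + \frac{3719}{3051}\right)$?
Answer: $\frac{1350441784}{491211} \approx 2749.2$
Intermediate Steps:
$T = 2750$ ($T = 22 \left(8 + 17\right) 5 = 22 \cdot 25 \cdot 5 = 550 \cdot 5 = 2750$)
$T - \left(- \frac{1861}{4347} + \frac{3719}{3051}\right) = 2750 - \left(- \frac{1861}{4347} + \frac{3719}{3051}\right) = 2750 - \left(\frac{3719}{3051} + \frac{1861}{-4347}\right) = 2750 - \frac{388466}{491211} = \frac{1350441784}{491211}$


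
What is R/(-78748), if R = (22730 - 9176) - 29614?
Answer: 4015/19687 ≈ 0.20394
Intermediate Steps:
R = -16060 (R = 13554 - 29614 = -16060)
R/(-78748) = -16060/(-78748) = -16060*(-1/78748) = 4015/19687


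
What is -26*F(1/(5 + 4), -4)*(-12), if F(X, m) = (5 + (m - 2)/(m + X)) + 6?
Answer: 136968/35 ≈ 3913.4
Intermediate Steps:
F(X, m) = 11 + (-2 + m)/(X + m) (F(X, m) = (5 + (-2 + m)/(X + m)) + 6 = 11 + (-2 + m)/(X + m))
-26*F(1/(5 + 4), -4)*(-12) = -26*(-2 + 11/(5 + 4) + 12*(-4))/(1/(5 + 4) - 4)*(-12) = -26*(-2 + 11/9 - 48)/(1/9 - 4)*(-12) = -26*(-2 + 11*(1/9) - 48)/(1/9 - 4)*(-12) = -26*(-2 + 11/9 - 48)/(-35/9)*(-12) = -(-234)*(-439)/(35*9)*(-12) = -26*439/35*(-12) = -11414/35*(-12) = 136968/35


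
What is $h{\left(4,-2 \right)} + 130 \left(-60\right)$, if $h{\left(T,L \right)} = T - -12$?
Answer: $-7784$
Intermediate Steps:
$h{\left(T,L \right)} = 12 + T$ ($h{\left(T,L \right)} = T + 12 = 12 + T$)
$h{\left(4,-2 \right)} + 130 \left(-60\right) = \left(12 + 4\right) + 130 \left(-60\right) = 16 - 7800 = -7784$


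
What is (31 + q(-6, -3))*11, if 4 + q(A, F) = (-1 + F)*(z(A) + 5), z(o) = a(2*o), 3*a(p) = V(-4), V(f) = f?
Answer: 407/3 ≈ 135.67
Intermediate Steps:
a(p) = -4/3 (a(p) = (⅓)*(-4) = -4/3)
z(o) = -4/3
q(A, F) = -23/3 + 11*F/3 (q(A, F) = -4 + (-1 + F)*(-4/3 + 5) = -4 + (-1 + F)*(11/3) = -4 + (-11/3 + 11*F/3) = -23/3 + 11*F/3)
(31 + q(-6, -3))*11 = (31 + (-23/3 + (11/3)*(-3)))*11 = (31 + (-23/3 - 11))*11 = (31 - 56/3)*11 = (37/3)*11 = 407/3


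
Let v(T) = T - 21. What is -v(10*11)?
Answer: -89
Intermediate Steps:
v(T) = -21 + T
-v(10*11) = -(-21 + 10*11) = -(-21 + 110) = -1*89 = -89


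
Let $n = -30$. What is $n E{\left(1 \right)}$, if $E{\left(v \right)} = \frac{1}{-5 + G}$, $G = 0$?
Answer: $6$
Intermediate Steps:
$E{\left(v \right)} = - \frac{1}{5}$ ($E{\left(v \right)} = \frac{1}{-5 + 0} = \frac{1}{-5} = - \frac{1}{5}$)
$n E{\left(1 \right)} = \left(-30\right) \left(- \frac{1}{5}\right) = 6$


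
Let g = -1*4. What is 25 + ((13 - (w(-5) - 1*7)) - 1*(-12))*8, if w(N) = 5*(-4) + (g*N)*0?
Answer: 441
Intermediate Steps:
g = -4
w(N) = -20 (w(N) = 5*(-4) - 4*N*0 = -20 + 0 = -20)
25 + ((13 - (w(-5) - 1*7)) - 1*(-12))*8 = 25 + ((13 - (-20 - 1*7)) - 1*(-12))*8 = 25 + ((13 - (-20 - 7)) + 12)*8 = 25 + ((13 - 1*(-27)) + 12)*8 = 25 + ((13 + 27) + 12)*8 = 25 + (40 + 12)*8 = 25 + 52*8 = 25 + 416 = 441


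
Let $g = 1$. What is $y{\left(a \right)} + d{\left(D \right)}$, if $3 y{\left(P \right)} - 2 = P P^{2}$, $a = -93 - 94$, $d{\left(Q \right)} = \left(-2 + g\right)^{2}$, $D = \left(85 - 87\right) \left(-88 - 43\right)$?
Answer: $- \frac{6539198}{3} \approx -2.1797 \cdot 10^{6}$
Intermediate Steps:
$D = 262$ ($D = \left(-2\right) \left(-131\right) = 262$)
$d{\left(Q \right)} = 1$ ($d{\left(Q \right)} = \left(-2 + 1\right)^{2} = \left(-1\right)^{2} = 1$)
$a = -187$ ($a = -93 - 94 = -187$)
$y{\left(P \right)} = \frac{2}{3} + \frac{P^{3}}{3}$ ($y{\left(P \right)} = \frac{2}{3} + \frac{P P^{2}}{3} = \frac{2}{3} + \frac{P^{3}}{3}$)
$y{\left(a \right)} + d{\left(D \right)} = \left(\frac{2}{3} + \frac{\left(-187\right)^{3}}{3}\right) + 1 = \left(\frac{2}{3} + \frac{1}{3} \left(-6539203\right)\right) + 1 = \left(\frac{2}{3} - \frac{6539203}{3}\right) + 1 = - \frac{6539201}{3} + 1 = - \frac{6539198}{3}$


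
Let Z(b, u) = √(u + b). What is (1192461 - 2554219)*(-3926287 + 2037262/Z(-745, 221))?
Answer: 5346652732546 + 1387128913298*I*√131/131 ≈ 5.3467e+12 + 1.2119e+11*I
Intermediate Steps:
Z(b, u) = √(b + u)
(1192461 - 2554219)*(-3926287 + 2037262/Z(-745, 221)) = (1192461 - 2554219)*(-3926287 + 2037262/(√(-745 + 221))) = -1361758*(-3926287 + 2037262/(√(-524))) = -1361758*(-3926287 + 2037262/((2*I*√131))) = -1361758*(-3926287 + 2037262*(-I*√131/262)) = -1361758*(-3926287 - 1018631*I*√131/131) = 5346652732546 + 1387128913298*I*√131/131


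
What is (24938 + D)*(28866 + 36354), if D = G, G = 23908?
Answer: 3185736120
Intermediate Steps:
D = 23908
(24938 + D)*(28866 + 36354) = (24938 + 23908)*(28866 + 36354) = 48846*65220 = 3185736120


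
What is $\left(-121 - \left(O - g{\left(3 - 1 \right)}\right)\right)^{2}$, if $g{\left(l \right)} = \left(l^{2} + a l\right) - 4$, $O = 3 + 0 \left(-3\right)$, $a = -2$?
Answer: $16384$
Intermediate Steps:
$O = 3$ ($O = 3 + 0 = 3$)
$g{\left(l \right)} = -4 + l^{2} - 2 l$ ($g{\left(l \right)} = \left(l^{2} - 2 l\right) - 4 = -4 + l^{2} - 2 l$)
$\left(-121 - \left(O - g{\left(3 - 1 \right)}\right)\right)^{2} = \left(-121 - \left(7 - \left(3 - 1\right)^{2} + 2 \left(3 - 1\right)\right)\right)^{2} = \left(-121 - 7\right)^{2} = \left(-128\right)^{2} = 16384$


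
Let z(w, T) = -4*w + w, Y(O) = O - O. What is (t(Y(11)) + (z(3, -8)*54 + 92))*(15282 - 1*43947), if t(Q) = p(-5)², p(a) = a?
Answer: 10577385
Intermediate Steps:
Y(O) = 0
z(w, T) = -3*w
t(Q) = 25 (t(Q) = (-5)² = 25)
(t(Y(11)) + (z(3, -8)*54 + 92))*(15282 - 1*43947) = (25 + (-3*3*54 + 92))*(15282 - 1*43947) = (25 + (-9*54 + 92))*(15282 - 43947) = (25 + (-486 + 92))*(-28665) = (25 - 394)*(-28665) = -369*(-28665) = 10577385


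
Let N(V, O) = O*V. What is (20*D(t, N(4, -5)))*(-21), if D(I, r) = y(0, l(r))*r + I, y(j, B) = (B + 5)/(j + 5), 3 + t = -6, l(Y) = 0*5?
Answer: 12180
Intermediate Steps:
l(Y) = 0
t = -9 (t = -3 - 6 = -9)
y(j, B) = (5 + B)/(5 + j)
D(I, r) = I + r (D(I, r) = ((5 + 0)/(5 + 0))*r + I = (5/5)*r + I = ((1/5)*5)*r + I = 1*r + I = r + I = I + r)
(20*D(t, N(4, -5)))*(-21) = (20*(-9 - 5*4))*(-21) = (20*(-9 - 20))*(-21) = (20*(-29))*(-21) = -580*(-21) = 12180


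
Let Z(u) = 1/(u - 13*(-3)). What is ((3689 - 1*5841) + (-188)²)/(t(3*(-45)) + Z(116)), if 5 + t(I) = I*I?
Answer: 571640/313789 ≈ 1.8217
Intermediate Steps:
t(I) = -5 + I² (t(I) = -5 + I*I = -5 + I²)
Z(u) = 1/(39 + u) (Z(u) = 1/(u + 39) = 1/(39 + u))
((3689 - 1*5841) + (-188)²)/(t(3*(-45)) + Z(116)) = ((3689 - 1*5841) + (-188)²)/((-5 + (3*(-45))²) + 1/(39 + 116)) = ((3689 - 5841) + 35344)/((-5 + (-135)²) + 1/155) = (-2152 + 35344)/((-5 + 18225) + 1/155) = 33192/(18220 + 1/155) = 33192/(2824101/155) = 33192*(155/2824101) = 571640/313789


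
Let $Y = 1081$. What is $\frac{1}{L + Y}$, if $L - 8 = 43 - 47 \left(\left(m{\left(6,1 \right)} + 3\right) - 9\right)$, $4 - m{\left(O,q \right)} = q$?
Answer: $\frac{1}{1273} \approx 0.00078555$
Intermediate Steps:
$m{\left(O,q \right)} = 4 - q$
$L = 192$ ($L = 8 - \left(-43 + 47 \left(\left(\left(4 - 1\right) + 3\right) - 9\right)\right) = 8 - \left(-43 + 47 \left(\left(3 + 3\right) - 9\right)\right) = 8 - \left(-43 + 47 \left(6 - 9\right)\right) = 8 + \left(43 - -141\right) = 8 + \left(43 + 141\right) = 8 + 184 = 192$)
$\frac{1}{L + Y} = \frac{1}{192 + 1081} = \frac{1}{1273}$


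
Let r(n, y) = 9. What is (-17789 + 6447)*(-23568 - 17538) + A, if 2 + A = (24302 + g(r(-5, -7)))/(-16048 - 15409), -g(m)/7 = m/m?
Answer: 14666016207955/31457 ≈ 4.6622e+8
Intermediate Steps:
g(m) = -7 (g(m) = -7*m/m = -7*1 = -7)
A = -87209/31457 (A = -2 + (24302 - 7)/(-16048 - 15409) = -2 + 24295/(-31457) = -2 + 24295*(-1/31457) = -2 - 24295/31457 = -87209/31457 ≈ -2.7723)
(-17789 + 6447)*(-23568 - 17538) + A = (-17789 + 6447)*(-23568 - 17538) - 87209/31457 = -11342*(-41106) - 87209/31457 = 466224252 - 87209/31457 = 14666016207955/31457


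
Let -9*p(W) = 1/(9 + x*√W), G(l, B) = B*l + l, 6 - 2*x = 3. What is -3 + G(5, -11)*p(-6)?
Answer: (-81*√6 + 386*I)/(27*(√6 - 6*I)) ≈ -2.4709 - 0.216*I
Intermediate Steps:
x = 3/2 (x = 3 - ½*3 = 3 - 3/2 = 3/2 ≈ 1.5000)
G(l, B) = l + B*l
p(W) = -1/(9*(9 + 3*√W/2))
-3 + G(5, -11)*p(-6) = -3 + (5*(1 - 11))*(-2/(162 + 27*√(-6))) = -3 + (5*(-10))*(-2/(162 + 27*(I*√6))) = -3 - (-100)/(162 + 27*I*√6) = -3 + 100/(162 + 27*I*√6)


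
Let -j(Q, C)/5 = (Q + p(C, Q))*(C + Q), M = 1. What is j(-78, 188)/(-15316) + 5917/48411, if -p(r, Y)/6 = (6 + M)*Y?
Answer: 21310183168/185365719 ≈ 114.96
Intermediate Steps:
p(r, Y) = -42*Y (p(r, Y) = -6*(6 + 1)*Y = -42*Y)
j(Q, C) = 205*Q*(C + Q) (j(Q, C) = -5*(Q - 42*Q)*(C + Q) = -5*(-41*Q)*(C + Q) = -(-205)*Q*(C + Q) = 205*Q*(C + Q))
j(-78, 188)/(-15316) + 5917/48411 = (205*(-78)*(188 - 78))/(-15316) + 5917/48411 = (205*(-78)*110)*(-1/15316) + 5917*(1/48411) = -1758900*(-1/15316) + 5917/48411 = 439725/3829 + 5917/48411 = 21310183168/185365719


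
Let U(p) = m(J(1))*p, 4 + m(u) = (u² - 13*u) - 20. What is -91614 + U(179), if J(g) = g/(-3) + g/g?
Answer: -876436/9 ≈ -97382.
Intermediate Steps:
J(g) = 1 - g/3 (J(g) = g*(-⅓) + 1 = -g/3 + 1 = 1 - g/3)
m(u) = -24 + u² - 13*u (m(u) = -4 + ((u² - 13*u) - 20) = -4 + (-20 + u² - 13*u) = -24 + u² - 13*u)
U(p) = -290*p/9 (U(p) = (-24 + (1 - ⅓*1)² - 13*(1 - ⅓*1))*p = (-24 + (1 - ⅓)² - 13*(1 - ⅓))*p = (-24 + (⅔)² - 13*⅔)*p = (-24 + 4/9 - 26/3)*p = -290*p/9)
-91614 + U(179) = -91614 - 290/9*179 = -91614 - 51910/9 = -876436/9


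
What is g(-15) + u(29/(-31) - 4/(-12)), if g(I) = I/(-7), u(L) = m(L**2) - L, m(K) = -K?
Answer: 144239/60543 ≈ 2.3824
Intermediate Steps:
u(L) = -L - L**2 (u(L) = -L**2 - L = -L - L**2)
g(I) = -I/7 (g(I) = I*(-1/7) = -I/7)
g(-15) + u(29/(-31) - 4/(-12)) = -1/7*(-15) + (29/(-31) - 4/(-12))*(-1 - (29/(-31) - 4/(-12))) = 15/7 + (29*(-1/31) - 4*(-1/12))*(-1 - (29*(-1/31) - 4*(-1/12))) = 15/7 + (-29/31 + 1/3)*(-1 - (-29/31 + 1/3)) = 15/7 - 56*(-1 - 1*(-56/93))/93 = 15/7 - 56*(-1 + 56/93)/93 = 15/7 - 56/93*(-37/93) = 15/7 + 2072/8649 = 144239/60543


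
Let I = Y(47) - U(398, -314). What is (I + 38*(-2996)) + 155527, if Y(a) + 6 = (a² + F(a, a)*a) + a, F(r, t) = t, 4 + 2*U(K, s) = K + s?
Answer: 46098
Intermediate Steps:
U(K, s) = -2 + K/2 + s/2 (U(K, s) = -2 + (K + s)/2 = -2 + (K/2 + s/2) = -2 + K/2 + s/2)
Y(a) = -6 + a + 2*a² (Y(a) = -6 + ((a² + a*a) + a) = -6 + ((a² + a²) + a) = -6 + (2*a² + a) = -6 + (a + 2*a²) = -6 + a + 2*a²)
I = 4419 (I = (-6 + 47 + 2*47²) - (-2 + (½)*398 + (½)*(-314)) = (-6 + 47 + 2*2209) - (-2 + 199 - 157) = (-6 + 47 + 4418) - 1*40 = 4459 - 40 = 4419)
(I + 38*(-2996)) + 155527 = (4419 + 38*(-2996)) + 155527 = (4419 - 113848) + 155527 = -109429 + 155527 = 46098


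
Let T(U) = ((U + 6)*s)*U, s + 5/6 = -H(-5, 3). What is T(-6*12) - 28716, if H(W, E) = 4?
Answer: -51684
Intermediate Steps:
s = -29/6 (s = -⅚ - 1*4 = -⅚ - 4 = -29/6 ≈ -4.8333)
T(U) = U*(-29 - 29*U/6) (T(U) = ((U + 6)*(-29/6))*U = ((6 + U)*(-29/6))*U = (-29 - 29*U/6)*U = U*(-29 - 29*U/6))
T(-6*12) - 28716 = -29*(-6*12)*(6 - 6*12)/6 - 28716 = -29/6*(-72)*(6 - 72) - 28716 = -29/6*(-72)*(-66) - 28716 = -22968 - 28716 = -51684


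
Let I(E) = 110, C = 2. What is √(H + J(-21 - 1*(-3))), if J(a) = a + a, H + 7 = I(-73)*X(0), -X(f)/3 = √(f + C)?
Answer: √(-43 - 330*√2) ≈ 22.576*I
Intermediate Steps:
X(f) = -3*√(2 + f) (X(f) = -3*√(f + 2) = -3*√(2 + f))
H = -7 - 330*√2 (H = -7 + 110*(-3*√(2 + 0)) = -7 + 110*(-3*√2) = -7 - 330*√2 ≈ -473.69)
J(a) = 2*a
√(H + J(-21 - 1*(-3))) = √((-7 - 330*√2) + 2*(-21 - 1*(-3))) = √((-7 - 330*√2) + 2*(-21 + 3)) = √((-7 - 330*√2) + 2*(-18)) = √((-7 - 330*√2) - 36) = √(-43 - 330*√2)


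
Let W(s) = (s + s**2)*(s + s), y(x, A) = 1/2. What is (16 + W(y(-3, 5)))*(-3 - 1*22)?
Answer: -1675/4 ≈ -418.75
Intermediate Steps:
y(x, A) = 1/2 (y(x, A) = 1*(1/2) = 1/2)
W(s) = 2*s*(s + s**2) (W(s) = (s + s**2)*(2*s) = 2*s*(s + s**2))
(16 + W(y(-3, 5)))*(-3 - 1*22) = (16 + 2*(1/2)**2*(1 + 1/2))*(-3 - 1*22) = (16 + 2*(1/4)*(3/2))*(-3 - 22) = (16 + 3/4)*(-25) = (67/4)*(-25) = -1675/4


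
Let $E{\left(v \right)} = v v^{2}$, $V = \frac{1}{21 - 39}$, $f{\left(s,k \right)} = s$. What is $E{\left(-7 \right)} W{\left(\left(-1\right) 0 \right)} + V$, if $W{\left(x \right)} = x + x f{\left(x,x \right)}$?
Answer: $- \frac{1}{18} \approx -0.055556$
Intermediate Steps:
$W{\left(x \right)} = x + x^{2}$ ($W{\left(x \right)} = x + x x = x + x^{2}$)
$V = - \frac{1}{18}$ ($V = \frac{1}{-18} = - \frac{1}{18} \approx -0.055556$)
$E{\left(v \right)} = v^{3}$
$E{\left(-7 \right)} W{\left(\left(-1\right) 0 \right)} + V = \left(-7\right)^{3} \left(-1\right) 0 \left(1 - 0\right) - \frac{1}{18} = - 343 \cdot 0 \left(1 + 0\right) - \frac{1}{18} = - 343 \cdot 0 \cdot 1 - \frac{1}{18} = \left(-343\right) 0 - \frac{1}{18} = 0 - \frac{1}{18} = - \frac{1}{18}$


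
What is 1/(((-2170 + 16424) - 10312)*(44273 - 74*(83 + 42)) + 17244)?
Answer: 1/138077910 ≈ 7.2423e-9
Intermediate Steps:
1/(((-2170 + 16424) - 10312)*(44273 - 74*(83 + 42)) + 17244) = 1/((14254 - 10312)*(44273 - 74*125) + 17244) = 1/(3942*(44273 - 9250) + 17244) = 1/(3942*35023 + 17244) = 1/(138060666 + 17244) = 1/138077910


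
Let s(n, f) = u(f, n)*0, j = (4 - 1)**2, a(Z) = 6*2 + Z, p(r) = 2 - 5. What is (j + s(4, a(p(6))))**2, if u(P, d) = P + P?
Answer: 81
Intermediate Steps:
p(r) = -3
u(P, d) = 2*P
a(Z) = 12 + Z
j = 9 (j = 3**2 = 9)
s(n, f) = 0 (s(n, f) = (2*f)*0 = 0)
(j + s(4, a(p(6))))**2 = (9 + 0)**2 = 9**2 = 81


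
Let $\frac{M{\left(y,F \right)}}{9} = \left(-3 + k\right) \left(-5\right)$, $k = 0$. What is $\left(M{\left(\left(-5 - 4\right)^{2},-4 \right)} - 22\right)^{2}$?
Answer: $12769$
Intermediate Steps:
$M{\left(y,F \right)} = 135$ ($M{\left(y,F \right)} = 9 \left(-3 + 0\right) \left(-5\right) = 9 \left(\left(-3\right) \left(-5\right)\right) = 9 \cdot 15 = 135$)
$\left(M{\left(\left(-5 - 4\right)^{2},-4 \right)} - 22\right)^{2} = \left(135 - 22\right)^{2} = 113^{2} = 12769$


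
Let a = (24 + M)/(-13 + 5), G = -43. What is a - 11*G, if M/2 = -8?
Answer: 472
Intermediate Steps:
M = -16 (M = 2*(-8) = -16)
a = -1 (a = (24 - 16)/(-13 + 5) = 8/(-8) = 8*(-⅛) = -1)
a - 11*G = -1 - 11*(-43) = -1 + 473 = 472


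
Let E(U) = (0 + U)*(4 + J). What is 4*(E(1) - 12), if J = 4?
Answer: -16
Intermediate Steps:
E(U) = 8*U (E(U) = (0 + U)*(4 + 4) = U*8 = 8*U)
4*(E(1) - 12) = 4*(8*1 - 12) = 4*(8 - 12) = 4*(-4) = -16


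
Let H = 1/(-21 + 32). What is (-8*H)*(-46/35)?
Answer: 368/385 ≈ 0.95584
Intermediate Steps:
H = 1/11 ≈ 0.090909
(-8*H)*(-46/35) = (-8*1/11)*(-46/35) = -(-368)/(11*35) = -8/11*(-46/35) = 368/385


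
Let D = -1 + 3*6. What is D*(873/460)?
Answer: 14841/460 ≈ 32.263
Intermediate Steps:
D = 17 (D = -1 + 18 = 17)
D*(873/460) = 17*(873/460) = 14841/460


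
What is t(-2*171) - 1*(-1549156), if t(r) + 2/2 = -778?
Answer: 1548377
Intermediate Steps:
t(r) = -779 (t(r) = -1 - 778 = -779)
t(-2*171) - 1*(-1549156) = -779 - 1*(-1549156) = -779 + 1549156 = 1548377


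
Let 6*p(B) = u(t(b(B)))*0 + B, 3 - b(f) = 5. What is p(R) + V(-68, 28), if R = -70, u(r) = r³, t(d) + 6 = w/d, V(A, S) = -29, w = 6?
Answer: -122/3 ≈ -40.667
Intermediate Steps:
b(f) = -2 (b(f) = 3 - 1*5 = 3 - 5 = -2)
t(d) = -6 + 6/d
p(B) = B/6 (p(B) = ((-6 + 6/(-2))³*0 + B)/6 = ((-6 + 6*(-½))³*0 + B)/6 = ((-6 - 3)³*0 + B)/6 = ((-9)³*0 + B)/6 = (-729*0 + B)/6 = (0 + B)/6 = B/6)
p(R) + V(-68, 28) = (⅙)*(-70) - 29 = -35/3 - 29 = -122/3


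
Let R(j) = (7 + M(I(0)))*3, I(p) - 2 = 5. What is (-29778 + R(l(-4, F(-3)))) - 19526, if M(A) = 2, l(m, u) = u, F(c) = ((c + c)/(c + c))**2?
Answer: -49277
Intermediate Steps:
F(c) = 1 (F(c) = ((2*c)/((2*c)))**2 = ((2*c)*(1/(2*c)))**2 = 1**2 = 1)
I(p) = 7 (I(p) = 2 + 5 = 7)
R(j) = 27 (R(j) = (7 + 2)*3 = 9*3 = 27)
(-29778 + R(l(-4, F(-3)))) - 19526 = (-29778 + 27) - 19526 = -29751 - 19526 = -49277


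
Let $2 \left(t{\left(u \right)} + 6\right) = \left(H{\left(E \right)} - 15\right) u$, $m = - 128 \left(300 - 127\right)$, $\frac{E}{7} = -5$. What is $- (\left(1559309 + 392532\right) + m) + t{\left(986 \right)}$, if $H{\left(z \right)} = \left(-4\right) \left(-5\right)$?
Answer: $-1927238$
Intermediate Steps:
$E = -35$ ($E = 7 \left(-5\right) = -35$)
$H{\left(z \right)} = 20$
$m = -22144$ ($m = \left(-128\right) 173 = -22144$)
$t{\left(u \right)} = -6 + \frac{5 u}{2}$ ($t{\left(u \right)} = -6 + \frac{\left(20 - 15\right) u}{2} = -6 + \frac{5 u}{2}$)
$- (\left(1559309 + 392532\right) + m) + t{\left(986 \right)} = - (\left(1559309 + 392532\right) - 22144) + \left(-6 + \frac{5}{2} \cdot 986\right) = - (1951841 - 22144) + \left(-6 + 2465\right) = \left(-1\right) 1929697 + 2459 = -1929697 + 2459 = -1927238$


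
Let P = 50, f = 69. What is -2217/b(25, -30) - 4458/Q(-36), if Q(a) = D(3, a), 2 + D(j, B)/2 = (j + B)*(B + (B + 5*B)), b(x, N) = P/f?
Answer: -317982243/103925 ≈ -3059.7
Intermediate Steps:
b(x, N) = 50/69
D(j, B) = -4 + 14*B*(B + j) (D(j, B) = -4 + 2*((j + B)*(B + (B + 5*B))) = -4 + 2*((B + j)*(B + 6*B)) = -4 + 2*((B + j)*(7*B)) = -4 + 2*(7*B*(B + j)) = -4 + 14*B*(B + j))
Q(a) = -4 + 14*a² + 42*a (Q(a) = -4 + 14*a² + 14*a*3 = -4 + 14*a² + 42*a)
-2217/b(25, -30) - 4458/Q(-36) = -2217/50/69 - 4458/(-4 + 14*(-36)² + 42*(-36)) = -2217*69/50 - 4458/(-4 + 14*1296 - 1512) = -152973/50 - 4458/(-4 + 18144 - 1512) = -152973/50 - 4458/16628 = -152973/50 - 4458*1/16628 = -152973/50 - 2229/8314 = -317982243/103925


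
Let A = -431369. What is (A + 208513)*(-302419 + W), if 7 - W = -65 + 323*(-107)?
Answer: 59677716816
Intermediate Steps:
W = 34633 (W = 7 - (-65 + 323*(-107)) = 7 - (-65 - 34561) = 7 - 1*(-34626) = 7 + 34626 = 34633)
(A + 208513)*(-302419 + W) = (-431369 + 208513)*(-302419 + 34633) = -222856*(-267786) = 59677716816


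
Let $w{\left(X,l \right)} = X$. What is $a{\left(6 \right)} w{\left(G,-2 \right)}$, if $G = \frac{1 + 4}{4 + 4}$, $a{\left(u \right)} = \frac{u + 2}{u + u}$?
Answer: $\frac{5}{12} \approx 0.41667$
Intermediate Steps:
$a{\left(u \right)} = \frac{2 + u}{2 u}$
$G = \frac{5}{8} \approx 0.625$
$a{\left(6 \right)} w{\left(G,-2 \right)} = \frac{2 + 6}{2 \cdot 6} \cdot \frac{5}{8} = \frac{1}{2} \cdot \frac{1}{6} \cdot 8 \cdot \frac{5}{8} = \frac{2}{3} \cdot \frac{5}{8} = \frac{5}{12}$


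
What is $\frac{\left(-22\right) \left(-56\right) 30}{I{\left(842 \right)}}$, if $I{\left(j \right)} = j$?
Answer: $\frac{18480}{421} \approx 43.896$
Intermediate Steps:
$\frac{\left(-22\right) \left(-56\right) 30}{I{\left(842 \right)}} = \frac{\left(-22\right) \left(-56\right) 30}{842} = 1232 \cdot 30 \cdot \frac{1}{842} = 36960 \cdot \frac{1}{842} = \frac{18480}{421}$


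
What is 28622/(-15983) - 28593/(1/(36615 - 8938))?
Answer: -1149858376435/1453 ≈ -7.9137e+8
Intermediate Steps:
28622/(-15983) - 28593/(1/(36615 - 8938)) = 28622*(-1/15983) - 28593/(1/27677) = -2602/1453 - 28593/1/27677 = -2602/1453 - 28593*27677 = -2602/1453 - 791368461 = -1149858376435/1453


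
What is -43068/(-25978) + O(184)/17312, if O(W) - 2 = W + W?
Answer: 188801269/112432784 ≈ 1.6792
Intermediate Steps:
O(W) = 2 + 2*W (O(W) = 2 + (W + W) = 2 + 2*W)
-43068/(-25978) + O(184)/17312 = -43068/(-25978) + (2 + 2*184)/17312 = -43068*(-1/25978) + (2 + 368)*(1/17312) = 21534/12989 + 370*(1/17312) = 21534/12989 + 185/8656 = 188801269/112432784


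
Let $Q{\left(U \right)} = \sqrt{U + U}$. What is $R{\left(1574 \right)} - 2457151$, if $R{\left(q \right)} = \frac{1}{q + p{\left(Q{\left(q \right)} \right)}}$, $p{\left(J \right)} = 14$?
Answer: $- \frac{3901955787}{1588} \approx -2.4572 \cdot 10^{6}$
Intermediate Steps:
$Q{\left(U \right)} = \sqrt{2} \sqrt{U}$ ($Q{\left(U \right)} = \sqrt{2 U} = \sqrt{2} \sqrt{U}$)
$R{\left(q \right)} = \frac{1}{14 + q}$ ($R{\left(q \right)} = \frac{1}{q + 14} = \frac{1}{14 + q}$)
$R{\left(1574 \right)} - 2457151 = \frac{1}{14 + 1574} - 2457151 = \frac{1}{1588} - 2457151 = - \frac{3901955787}{1588}$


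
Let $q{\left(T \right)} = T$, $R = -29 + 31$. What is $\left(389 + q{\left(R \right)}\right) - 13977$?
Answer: $-13586$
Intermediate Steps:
$R = 2$
$\left(389 + q{\left(R \right)}\right) - 13977 = \left(389 + 2\right) - 13977 = 391 - 13977 = -13586$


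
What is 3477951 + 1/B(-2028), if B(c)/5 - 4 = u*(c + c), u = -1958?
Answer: 138103382575261/39708260 ≈ 3.4780e+6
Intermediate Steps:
B(c) = 20 - 19580*c (B(c) = 20 + 5*(-1958*(c + c)) = 20 + 5*(-3916*c) = 20 - 19580*c)
3477951 + 1/B(-2028) = 3477951 + 1/(20 - 19580*(-2028)) = 3477951 + 1/(20 + 39708240) = 3477951 + 1/39708260 = 138103382575261/39708260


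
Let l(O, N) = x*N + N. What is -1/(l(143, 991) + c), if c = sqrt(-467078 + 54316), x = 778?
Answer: I/(sqrt(412762) - 771989*I) ≈ -1.2954e-6 + 1.078e-9*I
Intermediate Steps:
l(O, N) = 779*N (l(O, N) = 778*N + N = 779*N)
c = I*sqrt(412762) (c = sqrt(-412762) = I*sqrt(412762) ≈ 642.47*I)
-1/(l(143, 991) + c) = -1/(779*991 + I*sqrt(412762)) = -1/(771989 + I*sqrt(412762))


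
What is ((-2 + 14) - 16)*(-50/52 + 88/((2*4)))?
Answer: -522/13 ≈ -40.154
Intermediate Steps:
((-2 + 14) - 16)*(-50/52 + 88/((2*4))) = (12 - 16)*(-50*1/52 + 88/8) = -4*(-25/26 + 88*(⅛)) = -4*(-25/26 + 11) = -4*261/26 = -522/13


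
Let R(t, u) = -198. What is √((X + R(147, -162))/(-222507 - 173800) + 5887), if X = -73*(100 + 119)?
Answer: √924614149800658/396307 ≈ 76.727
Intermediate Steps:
X = -15987 (X = -73*219 = -15987)
√((X + R(147, -162))/(-222507 - 173800) + 5887) = √((-15987 - 198)/(-222507 - 173800) + 5887) = √(-16185/(-396307) + 5887) = √(-16185*(-1/396307) + 5887) = √(16185/396307 + 5887) = √(2333075494/396307) = √924614149800658/396307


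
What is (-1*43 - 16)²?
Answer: 3481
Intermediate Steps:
(-1*43 - 16)² = (-43 - 16)² = (-59)² = 3481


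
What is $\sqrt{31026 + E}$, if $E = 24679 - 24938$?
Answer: $\sqrt{30767} \approx 175.41$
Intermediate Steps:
$E = -259$
$\sqrt{31026 + E} = \sqrt{31026 - 259} = \sqrt{30767}$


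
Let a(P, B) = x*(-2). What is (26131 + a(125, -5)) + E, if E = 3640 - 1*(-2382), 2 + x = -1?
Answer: 32159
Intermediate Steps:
x = -3 (x = -2 - 1 = -3)
E = 6022 (E = 3640 + 2382 = 6022)
a(P, B) = 6 (a(P, B) = -3*(-2) = 6)
(26131 + a(125, -5)) + E = (26131 + 6) + 6022 = 26137 + 6022 = 32159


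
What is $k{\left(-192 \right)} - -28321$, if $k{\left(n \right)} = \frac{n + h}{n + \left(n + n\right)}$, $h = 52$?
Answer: $\frac{4078259}{144} \approx 28321.0$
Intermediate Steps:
$k{\left(n \right)} = \frac{52 + n}{3 n}$ ($k{\left(n \right)} = \frac{n + 52}{n + \left(n + n\right)} = \frac{52 + n}{n + 2 n} = \frac{52 + n}{3 n}$)
$k{\left(-192 \right)} - -28321 = \frac{52 - 192}{3 \left(-192\right)} - -28321 = \frac{1}{3} \left(- \frac{1}{192}\right) \left(-140\right) + 28321 = \frac{35}{144} + 28321 = \frac{4078259}{144}$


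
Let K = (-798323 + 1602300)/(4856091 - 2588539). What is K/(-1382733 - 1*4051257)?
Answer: -803977/12321854892480 ≈ -6.5248e-8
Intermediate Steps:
K = 803977/2267552 ≈ 0.35456
K/(-1382733 - 1*4051257) = 803977/(2267552*(-1382733 - 1*4051257)) = 803977/(2267552*(-1382733 - 4051257)) = (803977/2267552)/(-5433990) = (803977/2267552)*(-1/5433990) = -803977/12321854892480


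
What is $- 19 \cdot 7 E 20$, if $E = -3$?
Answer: $7980$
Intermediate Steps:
$- 19 \cdot 7 E 20 = - 19 \cdot 7 \left(-3\right) 20 = \left(-19\right) \left(-21\right) 20 = 399 \cdot 20 = 7980$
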